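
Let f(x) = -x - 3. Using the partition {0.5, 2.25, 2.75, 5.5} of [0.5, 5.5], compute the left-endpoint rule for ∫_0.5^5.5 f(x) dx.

Subinterval widths: 1.75, 0.5, 2.75.
Left endpoints: 0.5, 2.25, 2.75.
f(0.5) = -3.5, f(2.25) = -5.25, f(2.75) = -5.75.
Sum = Σ Δx_i · f(x_i).
Sum = -24.5625.

-24.5625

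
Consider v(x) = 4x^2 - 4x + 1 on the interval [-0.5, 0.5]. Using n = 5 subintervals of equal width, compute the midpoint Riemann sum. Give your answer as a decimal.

Δx = (0.5 − (-0.5))/5 = 0.2.
Midpoints: -0.4, -0.2, 0, 0.2, 0.4.
v(-0.4) = 3.24, v(-0.2) = 1.96, v(0) = 1, v(0.2) = 0.36, v(0.4) = 0.04.
Sum = Δx · [v(-0.4) + v(-0.2) + v(0) + v(0.2) + v(0.4)].
Sum = 1.32.

1.32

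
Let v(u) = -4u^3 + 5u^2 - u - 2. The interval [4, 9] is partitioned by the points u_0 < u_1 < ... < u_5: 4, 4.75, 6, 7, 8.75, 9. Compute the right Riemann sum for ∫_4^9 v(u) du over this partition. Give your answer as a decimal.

Subinterval widths: 0.75, 1.25, 1, 1.75, 0.25.
Right endpoints: 4.75, 6, 7, 8.75, 9.
v(4.75) = -322.625, v(6) = -692, v(7) = -1136, v(8.75) = -2307.625, v(9) = -2522.
Sum = Σ Δu_i · v(u_i).
Sum = -6911.8125.

-6911.8125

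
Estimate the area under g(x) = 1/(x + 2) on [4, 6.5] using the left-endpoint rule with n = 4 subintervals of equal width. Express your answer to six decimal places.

Δx = (6.5 − 4)/4 = 0.625.
Left endpoints: 4, 4.625, 5.25, 5.875.
g(4) = 1/6, g(4.625) = 8/53, g(5.25) = 4/29, g(5.875) = 8/63.
Sum = Δx · [g(4) + g(4.625) + g(5.25) + g(5.875)].
Sum ≈ 0.364078.

0.364078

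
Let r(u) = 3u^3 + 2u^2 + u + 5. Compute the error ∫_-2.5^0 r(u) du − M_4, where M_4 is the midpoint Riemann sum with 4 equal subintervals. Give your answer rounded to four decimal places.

-0.7528

Exact integral: ∫_-2.5^0 r(u) du ≈ -9.505208.
M_4 ≈ -8.752441.
Error ≈ -9.505208 − (-8.752441) ≈ -0.7528.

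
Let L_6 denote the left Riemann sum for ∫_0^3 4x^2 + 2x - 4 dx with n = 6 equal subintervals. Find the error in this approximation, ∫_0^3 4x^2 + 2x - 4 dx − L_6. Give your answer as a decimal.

10

Exact integral: ∫_0^3 f(x) dx = 33.
L_6 = 23.
Error = 33 − 23 = 10.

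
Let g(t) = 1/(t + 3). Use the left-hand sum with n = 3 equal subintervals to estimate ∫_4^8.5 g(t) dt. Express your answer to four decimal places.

0.5408

Δt = (8.5 − 4)/3 = 1.5.
Left endpoints: 4, 5.5, 7.
g(4) = 1/7, g(5.5) = 2/17, g(7) = 0.1.
Sum = Δt · [g(4) + g(5.5) + g(7)].
Sum ≈ 0.5408.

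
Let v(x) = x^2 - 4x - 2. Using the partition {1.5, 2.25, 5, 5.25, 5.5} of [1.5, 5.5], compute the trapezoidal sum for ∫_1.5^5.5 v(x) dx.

-6.125

Subinterval widths: 0.75, 2.75, 0.25, 0.25.
v(1.5) = -5.75, v(2.25) = -5.9375, v(5) = 3, v(5.25) = 4.5625, v(5.5) = 6.25.
On each subinterval the trapezoid contributes (Δx_i/2)·[v(x_{i-1}) + v(x_i)].
Sum = -6.125.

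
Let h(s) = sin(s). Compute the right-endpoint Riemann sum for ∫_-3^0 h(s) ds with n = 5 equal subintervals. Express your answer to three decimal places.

Δs = (0 − (-3))/5 = 0.6.
Right endpoints: -2.4, -1.8, -1.2, -0.6, 0.
h(-2.4) ≈ -0.675, h(-1.8) ≈ -0.974, h(-1.2) ≈ -0.932, h(-0.6) ≈ -0.565, h(0) ≈ 0.000.
Sum = Δs · [h(-2.4) + h(-1.8) + h(-1.2) + h(-0.6) + h(0)].
Sum ≈ -1.888.

-1.888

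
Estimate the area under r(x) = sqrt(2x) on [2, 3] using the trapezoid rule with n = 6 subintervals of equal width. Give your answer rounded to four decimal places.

Δx = (3 − 2)/6 = 1/6.
r(2) ≈ 2.0000, r(13/6) ≈ 2.0817, r(7/3) ≈ 2.1602, r(2.5) ≈ 2.2361, r(8/3) ≈ 2.3094, r(17/6) ≈ 2.3805, r(3) ≈ 2.4495.
T_6 = (Δx/2)·[r(x_0) + 2r(x_1) + ... + 2r(x_{5}) + r(x_6)].
Sum ≈ 2.2321.

2.2321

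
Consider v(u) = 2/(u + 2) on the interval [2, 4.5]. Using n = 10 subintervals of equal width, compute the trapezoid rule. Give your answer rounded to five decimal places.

Δu = (4.5 − 2)/10 = 0.25.
v(2) = 0.5, v(2.25) = 8/17, v(2.5) = 4/9, v(2.75) = 8/19, v(3) = 0.4, v(3.25) = 8/21, v(3.5) = 4/11, v(3.75) = 8/23, v(4) = 1/3, v(4.25) = 0.32, v(4.5) = 4/13.
T_10 = (Δu/2)·[v(u_0) + 2v(u_1) + ... + 2v(u_{9}) + v(u_10)].
Sum ≈ 0.97142.

0.97142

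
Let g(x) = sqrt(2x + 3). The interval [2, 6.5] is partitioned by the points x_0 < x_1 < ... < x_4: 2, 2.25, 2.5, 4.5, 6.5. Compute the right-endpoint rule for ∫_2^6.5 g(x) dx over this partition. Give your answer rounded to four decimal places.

Subinterval widths: 0.25, 0.25, 2, 2.
Right endpoints: 2.25, 2.5, 4.5, 6.5.
g(2.25) ≈ 2.7386, g(2.5) ≈ 2.8284, g(4.5) ≈ 3.4641, g(6.5) ≈ 4.0000.
Sum = Σ Δx_i · g(x_i).
Sum ≈ 16.3200.

16.3200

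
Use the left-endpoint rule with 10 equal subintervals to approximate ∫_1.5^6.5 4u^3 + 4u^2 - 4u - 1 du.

Δu = (6.5 − 1.5)/10 = 0.5.
Left endpoints: 1.5, 2, 2.5, 3, 3.5, 4, 4.5, 5, 5.5, 6.
f(1.5) = 15.5, f(2) = 39, f(2.5) = 76.5, f(3) = 131, f(3.5) = 205.5, f(4) = 303, f(4.5) = 426.5, f(5) = 579, f(5.5) = 763.5, f(6) = 983.
Sum = Δu · [f(1.5) + f(2) + f(2.5) + ...].
Sum = 1761.25.

1761.25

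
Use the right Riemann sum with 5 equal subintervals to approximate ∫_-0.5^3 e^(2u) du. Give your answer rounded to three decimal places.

374.491

Δu = (3 − (-0.5))/5 = 0.7.
Right endpoints: 0.2, 0.9, 1.6, 2.3, 3.
f(0.2) ≈ 1.492, f(0.9) ≈ 6.050, f(1.6) ≈ 24.533, f(2.3) ≈ 99.484, f(3) ≈ 403.429.
Sum = Δu · [f(0.2) + f(0.9) + f(1.6) + f(2.3) + f(3)].
Sum ≈ 374.491.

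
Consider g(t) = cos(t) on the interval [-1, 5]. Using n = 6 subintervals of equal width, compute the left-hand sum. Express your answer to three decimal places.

Δt = (5 − (-1))/6 = 1.
Left endpoints: -1, 0, 1, 2, 3, 4.
g(-1) ≈ 0.540, g(0) ≈ 1.000, g(1) ≈ 0.540, g(2) ≈ -0.416, g(3) ≈ -0.990, g(4) ≈ -0.654.
Sum = Δt · [g(-1) + g(0) + g(1) + ...].
Sum ≈ 0.021.

0.021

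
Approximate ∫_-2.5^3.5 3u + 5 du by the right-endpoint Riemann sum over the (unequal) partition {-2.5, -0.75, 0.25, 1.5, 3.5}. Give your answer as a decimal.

53.4375

Subinterval widths: 1.75, 1, 1.25, 2.
Right endpoints: -0.75, 0.25, 1.5, 3.5.
f(-0.75) = 2.75, f(0.25) = 5.75, f(1.5) = 9.5, f(3.5) = 15.5.
Sum = Σ Δu_i · f(u_i).
Sum = 53.4375.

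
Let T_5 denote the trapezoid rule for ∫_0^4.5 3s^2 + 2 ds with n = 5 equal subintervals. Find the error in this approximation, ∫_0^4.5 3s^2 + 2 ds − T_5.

-1.8225

Exact integral: ∫_0^4.5 f(s) ds = 100.125.
T_5 = 101.9475.
Error = 100.125 − 101.9475 = -1.8225.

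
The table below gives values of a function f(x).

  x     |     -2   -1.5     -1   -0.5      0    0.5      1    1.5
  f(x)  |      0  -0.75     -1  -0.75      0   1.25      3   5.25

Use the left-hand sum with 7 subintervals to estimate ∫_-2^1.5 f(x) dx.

Δx = 0.5.
Sum = 0.5·[0 + (-0.75) + (-1) + (-0.75) + 0 + 1.25 + 3] = 0.875.

0.875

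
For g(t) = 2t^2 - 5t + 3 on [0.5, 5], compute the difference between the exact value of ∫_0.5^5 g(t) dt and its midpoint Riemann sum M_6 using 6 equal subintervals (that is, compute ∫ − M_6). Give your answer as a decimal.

0.421875

Exact integral: ∫_0.5^5 g(t) dt = 34.875.
M_6 = 34.453125.
Error = 34.875 − 34.453125 = 0.421875.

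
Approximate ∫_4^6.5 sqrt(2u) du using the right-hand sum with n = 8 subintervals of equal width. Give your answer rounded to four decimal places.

8.2024

Δu = (6.5 − 4)/8 = 0.3125.
Right endpoints: 4.3125, 4.625, 4.9375, 5.25, 5.5625, 5.875, 6.1875, 6.5.
f(4.3125) ≈ 2.9368, f(4.625) ≈ 3.0414, f(4.9375) ≈ 3.1425, f(5.25) ≈ 3.2404, f(5.5625) ≈ 3.3354, f(5.875) ≈ 3.4278, f(6.1875) ≈ 3.5178, f(6.5) ≈ 3.6056.
Sum = Δu · [f(4.3125) + f(4.625) + f(4.9375) + ...].
Sum ≈ 8.2024.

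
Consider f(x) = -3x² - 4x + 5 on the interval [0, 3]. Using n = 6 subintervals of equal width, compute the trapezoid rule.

-30.375

Δx = (3 − 0)/6 = 0.5.
f(0) = 5, f(0.5) = 2.25, f(1) = -2, f(1.5) = -7.75, f(2) = -15, f(2.5) = -23.75, f(3) = -34.
T_6 = (Δx/2)·[f(x_0) + 2f(x_1) + ... + 2f(x_{5}) + f(x_6)].
Sum = -30.375.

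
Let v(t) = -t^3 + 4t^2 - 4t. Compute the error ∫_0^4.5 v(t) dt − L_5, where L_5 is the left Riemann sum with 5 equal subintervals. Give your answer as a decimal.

-10.985625

Exact integral: ∫_0^4.5 v(t) dt = -21.515625.
L_5 = -10.53.
Error = -21.515625 − (-10.53) = -10.985625.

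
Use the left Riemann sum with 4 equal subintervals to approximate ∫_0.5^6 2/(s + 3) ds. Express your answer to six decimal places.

Δs = (6 − 0.5)/4 = 1.375.
Left endpoints: 0.5, 1.875, 3.25, 4.625.
f(0.5) = 4/7, f(1.875) = 16/39, f(3.25) = 0.32, f(4.625) = 16/61.
Sum = Δs · [f(0.5) + f(1.875) + f(3.25) + f(4.625)].
Sum ≈ 2.150473.

2.150473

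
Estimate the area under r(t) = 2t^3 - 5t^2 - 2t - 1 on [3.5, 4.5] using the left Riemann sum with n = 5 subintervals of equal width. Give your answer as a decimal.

35.26

Δt = (4.5 − 3.5)/5 = 0.2.
Left endpoints: 3.5, 3.7, 3.9, 4.1, 4.3.
r(3.5) = 16.5, r(3.7) = 24.456, r(3.9) = 33.788, r(4.1) = 44.592, r(4.3) = 56.964.
Sum = Δt · [r(3.5) + r(3.7) + r(3.9) + r(4.1) + r(4.3)].
Sum = 35.26.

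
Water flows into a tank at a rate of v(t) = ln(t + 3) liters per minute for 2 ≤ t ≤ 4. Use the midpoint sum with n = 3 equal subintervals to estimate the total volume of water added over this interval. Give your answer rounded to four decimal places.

Δt = (4 − 2)/3 = 2/3.
Midpoints: 7/3, 3, 11/3.
v(7/3) ≈ 1.6740, v(3) ≈ 1.7918, v(11/3) ≈ 1.8971.
Sum = Δt · [v(7/3) + v(3) + v(11/3)].
Sum ≈ 3.5752.

3.5752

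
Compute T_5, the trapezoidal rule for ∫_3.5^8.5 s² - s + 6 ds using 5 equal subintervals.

Δs = (8.5 − 3.5)/5 = 1.
f(3.5) = 14.75, f(4.5) = 21.75, f(5.5) = 30.75, f(6.5) = 41.75, f(7.5) = 54.75, f(8.5) = 69.75.
T_5 = (Δs/2)·[f(s_0) + 2f(s_1) + ... + 2f(s_{4}) + f(s_5)].
Sum = 191.25.

191.25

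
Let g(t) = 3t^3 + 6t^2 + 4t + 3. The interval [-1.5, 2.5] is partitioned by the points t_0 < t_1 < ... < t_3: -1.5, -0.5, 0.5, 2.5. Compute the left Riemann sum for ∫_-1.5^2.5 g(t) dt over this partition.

16.25

Subinterval widths: 1, 1, 2.
Left endpoints: -1.5, -0.5, 0.5.
g(-1.5) = 0.375, g(-0.5) = 2.125, g(0.5) = 6.875.
Sum = Σ Δt_i · g(t_i).
Sum = 16.25.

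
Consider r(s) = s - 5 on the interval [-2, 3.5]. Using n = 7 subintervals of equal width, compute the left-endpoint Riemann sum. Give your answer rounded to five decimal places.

-25.53571

Δs = (3.5 − (-2))/7 = 11/14.
Left endpoints: -2, -17/14, -3/7, 5/14, 8/7, 27/14, 19/7.
r(-2) = -7, r(-17/14) = -87/14, r(-3/7) = -38/7, r(5/14) = -65/14, r(8/7) = -27/7, r(27/14) = -43/14, r(19/7) = -16/7.
Sum = Δs · [r(-2) + r(-17/14) + r(-3/7) + ...].
Sum ≈ -25.53571.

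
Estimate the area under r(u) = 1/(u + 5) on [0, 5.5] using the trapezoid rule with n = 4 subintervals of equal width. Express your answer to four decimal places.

0.7468

Δu = (5.5 − 0)/4 = 1.375.
r(0) = 0.2, r(1.375) = 8/51, r(2.75) = 4/31, r(4.125) = 8/73, r(5.5) = 2/21.
T_4 = (Δu/2)·[r(u_0) + 2r(u_1) + 2r(u_2) + 2r(u_3) + r(u_4)].
Sum ≈ 0.7468.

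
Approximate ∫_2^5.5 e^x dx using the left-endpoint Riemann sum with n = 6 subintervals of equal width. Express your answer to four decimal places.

174.7808

Δx = (5.5 − 2)/6 = 7/12.
Left endpoints: 2, 31/12, 19/6, 3.75, 13/3, 59/12.
f(2) ≈ 7.3891, f(31/12) ≈ 13.2412, f(19/6) ≈ 23.7283, f(3.75) ≈ 42.5211, f(13/3) ≈ 76.1979, f(59/12) ≈ 136.5467.
Sum = Δx · [f(2) + f(31/12) + f(19/6) + ...].
Sum ≈ 174.7808.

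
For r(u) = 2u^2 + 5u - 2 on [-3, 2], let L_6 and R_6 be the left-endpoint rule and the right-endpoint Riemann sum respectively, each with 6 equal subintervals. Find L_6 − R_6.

L_6 ≈ -4.2592593.
R_6 ≈ 8.2407407.
L_6 − R_6 = -12.5.

-12.5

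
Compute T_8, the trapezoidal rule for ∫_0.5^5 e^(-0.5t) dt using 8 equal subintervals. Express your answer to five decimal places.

Δt = (5 − 0.5)/8 = 0.5625.
f(0.5) ≈ 0.77880, f(1.0625) ≈ 0.58787, f(1.625) ≈ 0.44375, f(2.1875) ≈ 0.33496, f(2.75) ≈ 0.25284, f(3.3125) ≈ 0.19085, f(3.875) ≈ 0.14406, f(4.4375) ≈ 0.10874, f(5) ≈ 0.08208.
T_8 = (Δt/2)·[f(t_0) + 2f(t_1) + ... + 2f(t_{7}) + f(t_8)].
Sum ≈ 1.40260.

1.40260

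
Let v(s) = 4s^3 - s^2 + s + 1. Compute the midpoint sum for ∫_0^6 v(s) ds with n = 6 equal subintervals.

1230.5

Δs = (6 − 0)/6 = 1.
Midpoints: 0.5, 1.5, 2.5, 3.5, 4.5, 5.5.
v(0.5) = 1.75, v(1.5) = 13.75, v(2.5) = 59.75, v(3.5) = 163.75, v(4.5) = 349.75, v(5.5) = 641.75.
Sum = Δs · [v(0.5) + v(1.5) + v(2.5) + ...].
Sum = 1230.5.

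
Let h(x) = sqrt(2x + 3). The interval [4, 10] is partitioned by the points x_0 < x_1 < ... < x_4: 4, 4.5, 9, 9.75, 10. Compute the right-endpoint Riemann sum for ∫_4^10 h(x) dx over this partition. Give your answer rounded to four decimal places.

Subinterval widths: 0.5, 4.5, 0.75, 0.25.
Right endpoints: 4.5, 9, 9.75, 10.
h(4.5) ≈ 3.4641, h(9) ≈ 4.5826, h(9.75) ≈ 4.7434, h(10) ≈ 4.7958.
Sum = Σ Δx_i · h(x_i).
Sum ≈ 27.1102.

27.1102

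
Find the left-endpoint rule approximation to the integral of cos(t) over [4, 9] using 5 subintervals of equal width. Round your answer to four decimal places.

1.1986

Δt = (9 − 4)/5 = 1.
Left endpoints: 4, 5, 6, 7, 8.
f(4) ≈ -0.6536, f(5) ≈ 0.2837, f(6) ≈ 0.9602, f(7) ≈ 0.7539, f(8) ≈ -0.1455.
Sum = Δt · [f(4) + f(5) + f(6) + f(7) + f(8)].
Sum ≈ 1.1986.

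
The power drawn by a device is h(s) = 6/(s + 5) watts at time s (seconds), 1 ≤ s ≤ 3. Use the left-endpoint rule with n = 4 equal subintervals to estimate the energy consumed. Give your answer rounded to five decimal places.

1.79011

Δs = (3 − 1)/4 = 0.5.
Left endpoints: 1, 1.5, 2, 2.5.
h(1) = 1, h(1.5) = 12/13, h(2) = 6/7, h(2.5) = 0.8.
Sum = Δs · [h(1) + h(1.5) + h(2) + h(2.5)].
Sum ≈ 1.79011.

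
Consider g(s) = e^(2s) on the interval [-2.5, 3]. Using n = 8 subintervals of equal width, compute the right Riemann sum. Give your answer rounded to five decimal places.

371.20900

Δs = (3 − (-2.5))/8 = 0.6875.
Right endpoints: -1.8125, -1.125, -0.4375, 0.25, 0.9375, 1.625, 2.3125, 3.
g(-1.8125) ≈ 0.02665, g(-1.125) ≈ 0.10540, g(-0.4375) ≈ 0.41686, g(0.25) ≈ 1.64872, g(0.9375) ≈ 6.52082, g(1.625) ≈ 25.79034, g(2.3125) ≈ 102.00277, g(3) ≈ 403.42879.
Sum = Δs · [g(-1.8125) + g(-1.125) + g(-0.4375) + ...].
Sum ≈ 371.20900.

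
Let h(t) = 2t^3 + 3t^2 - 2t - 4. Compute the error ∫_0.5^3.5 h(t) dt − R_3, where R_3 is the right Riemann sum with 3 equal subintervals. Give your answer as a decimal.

-65.25

Exact integral: ∫_0.5^3.5 h(t) dt = 93.75.
R_3 = 159.
Error = 93.75 − 159 = -65.25.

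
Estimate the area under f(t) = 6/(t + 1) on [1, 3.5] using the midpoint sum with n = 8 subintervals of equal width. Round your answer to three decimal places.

4.861

Δt = (3.5 − 1)/8 = 0.3125.
Midpoints: 1.15625, 1.46875, 1.78125, 2.09375, 2.40625, 2.71875, 3.03125, 3.34375.
f(1.15625) = 64/23, f(1.46875) = 192/79, f(1.78125) = 192/89, f(2.09375) = 64/33, f(2.40625) = 192/109, f(2.71875) = 192/119, f(3.03125) = 64/43, f(3.34375) = 192/139.
Sum = Δt · [f(1.15625) + f(1.46875) + f(1.78125) + ...].
Sum ≈ 4.861.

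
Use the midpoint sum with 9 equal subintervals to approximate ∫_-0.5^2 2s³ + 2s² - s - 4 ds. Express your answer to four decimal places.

1.4059

Δs = (2 − (-0.5))/9 = 5/18.
Midpoints: -13/36, -1/12, 7/36, 17/36, 0.75, 37/36, 47/36, 19/12, 67/36.
f(-13/36) = -81001/23328, f(-1/12) = -3373/864, f(7/36) = -95741/23328, f(17/36) = -89011/23328, f(0.75) = -2.78125, f(37/36) = -17351/23328, f(47/36) = 59579/23328, f(19/12) = 6367/864, f(67/36) = 325639/23328.
Sum = Δs · [f(-13/36) + f(-1/12) + f(7/36) + ...].
Sum ≈ 1.4059.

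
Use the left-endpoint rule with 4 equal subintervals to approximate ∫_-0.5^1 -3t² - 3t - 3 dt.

-5.58984375

Δt = (1 − (-0.5))/4 = 0.375.
Left endpoints: -0.5, -0.125, 0.25, 0.625.
f(-0.5) = -2.25, f(-0.125) = -2.671875, f(0.25) = -3.9375, f(0.625) = -6.046875.
Sum = Δt · [f(-0.5) + f(-0.125) + f(0.25) + f(0.625)].
Sum = -5.58984375.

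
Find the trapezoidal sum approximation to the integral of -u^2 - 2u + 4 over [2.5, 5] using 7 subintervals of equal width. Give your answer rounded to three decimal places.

-45.261

Δu = (5 − 2.5)/7 = 5/14.
f(2.5) = -7.25, f(20/7) = -484/49, f(45/14) = -2501/196, f(25/7) = -779/49, f(55/14) = -3781/196, f(30/7) = -1124/49, f(65/14) = -5261/196, f(5) = -31.
T_7 = (Δu/2)·[f(u_0) + 2f(u_1) + ... + 2f(u_{6}) + f(u_7)].
Sum ≈ -45.261.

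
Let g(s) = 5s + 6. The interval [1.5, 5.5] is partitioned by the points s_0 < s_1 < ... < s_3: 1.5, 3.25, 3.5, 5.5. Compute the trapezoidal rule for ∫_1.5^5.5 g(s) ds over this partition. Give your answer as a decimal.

94

Subinterval widths: 1.75, 0.25, 2.
g(1.5) = 13.5, g(3.25) = 22.25, g(3.5) = 23.5, g(5.5) = 33.5.
On each subinterval the trapezoid contributes (Δs_i/2)·[g(s_{i-1}) + g(s_i)].
Sum = 94.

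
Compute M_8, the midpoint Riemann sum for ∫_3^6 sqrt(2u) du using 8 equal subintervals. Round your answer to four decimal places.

Δu = (6 − 3)/8 = 0.375.
Midpoints: 3.1875, 3.5625, 3.9375, 4.3125, 4.6875, 5.0625, 5.4375, 5.8125.
f(3.1875) ≈ 2.5249, f(3.5625) ≈ 2.6693, f(3.9375) ≈ 2.8062, f(4.3125) ≈ 2.9368, f(4.6875) ≈ 3.0619, f(5.0625) ≈ 3.1820, f(5.4375) ≈ 3.2977, f(5.8125) ≈ 3.4095.
Sum = Δu · [f(3.1875) + f(3.5625) + f(3.9375) + ...].
Sum ≈ 8.9581.

8.9581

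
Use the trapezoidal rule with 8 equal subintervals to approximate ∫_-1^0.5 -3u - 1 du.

-0.375

Δu = (0.5 − (-1))/8 = 0.1875.
f(-1) = 2, f(-0.8125) = 1.4375, f(-0.625) = 0.875, f(-0.4375) = 0.3125, f(-0.25) = -0.25, f(-0.0625) = -0.8125, f(0.125) = -1.375, f(0.3125) = -1.9375, f(0.5) = -2.5.
T_8 = (Δu/2)·[f(u_0) + 2f(u_1) + ... + 2f(u_{7}) + f(u_8)].
Sum = -0.375.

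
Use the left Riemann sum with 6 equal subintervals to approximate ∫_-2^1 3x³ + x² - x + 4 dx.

Δx = (1 − (-2))/6 = 0.5.
Left endpoints: -2, -1.5, -1, -0.5, 0, 0.5.
f(-2) = -14, f(-1.5) = -2.375, f(-1) = 3, f(-0.5) = 4.375, f(0) = 4, f(0.5) = 4.125.
Sum = Δx · [f(-2) + f(-1.5) + f(-1) + ...].
Sum = -0.4375.

-0.4375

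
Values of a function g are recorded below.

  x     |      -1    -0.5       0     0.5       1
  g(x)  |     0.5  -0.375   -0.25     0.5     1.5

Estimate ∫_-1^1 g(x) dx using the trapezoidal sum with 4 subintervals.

0.4375

Δx = 0.5.
T_4 = (0.5/2)·[0.5 + 2·(-0.375) + 2·(-0.25) + 2·0.5 + 1.5] = 0.4375.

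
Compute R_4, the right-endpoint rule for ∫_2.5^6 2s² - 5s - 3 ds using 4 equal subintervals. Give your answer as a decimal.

67.9765625

Δs = (6 − 2.5)/4 = 0.875.
Right endpoints: 3.375, 4.25, 5.125, 6.
f(3.375) = 2.90625, f(4.25) = 11.875, f(5.125) = 23.90625, f(6) = 39.
Sum = Δs · [f(3.375) + f(4.25) + f(5.125) + f(6)].
Sum = 67.9765625.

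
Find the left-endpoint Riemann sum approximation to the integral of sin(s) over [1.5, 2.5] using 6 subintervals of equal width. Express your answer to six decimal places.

Δs = (2.5 − 1.5)/6 = 1/6.
Left endpoints: 1.5, 5/3, 11/6, 2, 13/6, 7/3.
f(1.5) ≈ 0.997495, f(5/3) ≈ 0.995408, f(11/6) ≈ 0.965735, f(2) ≈ 0.909297, f(13/6) ≈ 0.827660, f(7/3) ≈ 0.723086.
Sum = Δs · [f(1.5) + f(5/3) + f(11/6) + ...].
Sum ≈ 0.903114.

0.903114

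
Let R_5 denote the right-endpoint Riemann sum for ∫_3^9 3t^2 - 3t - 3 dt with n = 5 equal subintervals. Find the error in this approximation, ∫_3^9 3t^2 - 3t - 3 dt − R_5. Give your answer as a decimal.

-123.12

Exact integral: ∫_3^9 f(t) dt = 576.
R_5 = 699.12.
Error = 576 − 699.12 = -123.12.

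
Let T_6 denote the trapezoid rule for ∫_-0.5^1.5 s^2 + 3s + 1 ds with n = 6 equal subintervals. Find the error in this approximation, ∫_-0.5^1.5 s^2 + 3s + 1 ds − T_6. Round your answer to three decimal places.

Exact integral: ∫_-0.5^1.5 f(s) ds ≈ 6.16667.
T_6 ≈ 6.20370.
Error ≈ 6.16667 − 6.20370 ≈ -0.037.

-0.037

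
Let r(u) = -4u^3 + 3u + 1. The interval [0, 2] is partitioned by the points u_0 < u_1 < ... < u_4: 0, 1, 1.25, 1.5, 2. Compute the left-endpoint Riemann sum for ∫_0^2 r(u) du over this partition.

-3.765625

Subinterval widths: 1, 0.25, 0.25, 0.5.
Left endpoints: 0, 1, 1.25, 1.5.
r(0) = 1, r(1) = 0, r(1.25) = -3.0625, r(1.5) = -8.
Sum = Σ Δu_i · r(u_i).
Sum = -3.765625.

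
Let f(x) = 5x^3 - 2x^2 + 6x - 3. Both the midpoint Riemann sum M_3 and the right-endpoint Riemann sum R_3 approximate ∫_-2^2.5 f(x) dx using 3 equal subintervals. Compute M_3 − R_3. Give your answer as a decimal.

-109.8984375

M_3 = 4.8515625.
R_3 = 114.75.
M_3 − R_3 = -109.8984375.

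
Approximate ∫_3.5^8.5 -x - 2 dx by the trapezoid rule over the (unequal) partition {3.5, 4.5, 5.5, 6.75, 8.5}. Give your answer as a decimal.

Subinterval widths: 1, 1, 1.25, 1.75.
f(3.5) = -5.5, f(4.5) = -6.5, f(5.5) = -7.5, f(6.75) = -8.75, f(8.5) = -10.5.
On each subinterval the trapezoid contributes (Δx_i/2)·[f(x_{i-1}) + f(x_i)].
Sum = -40.

-40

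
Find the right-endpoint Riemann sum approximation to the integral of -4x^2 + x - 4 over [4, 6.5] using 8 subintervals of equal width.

-293.88671875

Δx = (6.5 − 4)/8 = 0.3125.
Right endpoints: 4.3125, 4.625, 4.9375, 5.25, 5.5625, 5.875, 6.1875, 6.5.
f(4.3125) = -74.078125, f(4.625) = -84.9375, f(4.9375) = -96.578125, f(5.25) = -109, f(5.5625) = -122.203125, f(5.875) = -136.1875, f(6.1875) = -150.953125, f(6.5) = -166.5.
Sum = Δx · [f(4.3125) + f(4.625) + f(4.9375) + ...].
Sum = -293.88671875.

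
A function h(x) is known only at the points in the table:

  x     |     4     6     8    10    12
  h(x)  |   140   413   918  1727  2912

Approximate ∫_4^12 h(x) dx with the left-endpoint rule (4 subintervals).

6396

Δx = 2.
Sum = 2·[140 + 413 + 918 + 1727] = 6396.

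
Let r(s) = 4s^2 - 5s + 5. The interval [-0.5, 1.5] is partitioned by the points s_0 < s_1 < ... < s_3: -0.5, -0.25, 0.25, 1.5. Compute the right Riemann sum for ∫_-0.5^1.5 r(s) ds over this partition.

11.75

Subinterval widths: 0.25, 0.5, 1.25.
Right endpoints: -0.25, 0.25, 1.5.
r(-0.25) = 6.5, r(0.25) = 4, r(1.5) = 6.5.
Sum = Σ Δs_i · r(s_i).
Sum = 11.75.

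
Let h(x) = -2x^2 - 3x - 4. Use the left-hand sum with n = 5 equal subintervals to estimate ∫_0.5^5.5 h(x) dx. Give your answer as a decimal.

-140

Δx = (5.5 − 0.5)/5 = 1.
Left endpoints: 0.5, 1.5, 2.5, 3.5, 4.5.
h(0.5) = -6, h(1.5) = -13, h(2.5) = -24, h(3.5) = -39, h(4.5) = -58.
Sum = Δx · [h(0.5) + h(1.5) + h(2.5) + h(3.5) + h(4.5)].
Sum = -140.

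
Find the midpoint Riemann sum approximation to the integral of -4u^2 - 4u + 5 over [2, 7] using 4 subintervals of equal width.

Δu = (7 − 2)/4 = 1.25.
Midpoints: 2.625, 3.875, 5.125, 6.375.
f(2.625) = -33.0625, f(3.875) = -70.5625, f(5.125) = -120.5625, f(6.375) = -183.0625.
Sum = Δu · [f(2.625) + f(3.875) + f(5.125) + f(6.375)].
Sum = -509.0625.

-509.0625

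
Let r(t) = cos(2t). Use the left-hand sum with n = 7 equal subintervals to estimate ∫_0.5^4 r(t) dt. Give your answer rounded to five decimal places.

0.23913

Δt = (4 − 0.5)/7 = 0.5.
Left endpoints: 0.5, 1, 1.5, 2, 2.5, 3, 3.5.
r(0.5) ≈ 0.54030, r(1) ≈ -0.41615, r(1.5) ≈ -0.98999, r(2) ≈ -0.65364, r(2.5) ≈ 0.28366, r(3) ≈ 0.96017, r(3.5) ≈ 0.75390.
Sum = Δt · [r(0.5) + r(1) + r(1.5) + ...].
Sum ≈ 0.23913.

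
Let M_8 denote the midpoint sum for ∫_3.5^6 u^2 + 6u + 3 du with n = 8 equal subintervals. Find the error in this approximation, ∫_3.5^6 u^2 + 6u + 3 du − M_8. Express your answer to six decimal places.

0.020345

Exact integral: ∫_3.5^6 f(u) du ≈ 136.45833333.
M_8 ≈ 136.43798828.
Error ≈ 136.45833333 − 136.43798828 ≈ 0.020345.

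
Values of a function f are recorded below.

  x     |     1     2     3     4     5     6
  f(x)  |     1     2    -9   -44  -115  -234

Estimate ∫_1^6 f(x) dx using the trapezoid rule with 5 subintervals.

Δx = 1.
T_5 = (1/2)·[1 + 2·2 + 2·(-9) + 2·(-44) + 2·(-115) + (-234)] = -282.5.

-282.5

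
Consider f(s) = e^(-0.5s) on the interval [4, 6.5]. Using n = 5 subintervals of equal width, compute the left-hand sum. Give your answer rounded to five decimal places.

Δs = (6.5 − 4)/5 = 0.5.
Left endpoints: 4, 4.5, 5, 5.5, 6.
f(4) ≈ 0.13534, f(4.5) ≈ 0.10540, f(5) ≈ 0.08208, f(5.5) ≈ 0.06393, f(6) ≈ 0.04979.
Sum = Δs · [f(4) + f(4.5) + f(5) + f(5.5) + f(6)].
Sum ≈ 0.21827.

0.21827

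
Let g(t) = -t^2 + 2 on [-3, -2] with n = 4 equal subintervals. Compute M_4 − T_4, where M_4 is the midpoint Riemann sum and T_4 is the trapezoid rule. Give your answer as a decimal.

0.015625

M_4 = -4.328125.
T_4 = -4.34375.
M_4 − T_4 = 0.015625.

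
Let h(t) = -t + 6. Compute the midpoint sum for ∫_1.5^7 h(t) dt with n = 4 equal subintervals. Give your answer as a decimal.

9.625

Δt = (7 − 1.5)/4 = 1.375.
Midpoints: 2.1875, 3.5625, 4.9375, 6.3125.
h(2.1875) = 3.8125, h(3.5625) = 2.4375, h(4.9375) = 1.0625, h(6.3125) = -0.3125.
Sum = Δt · [h(2.1875) + h(3.5625) + h(4.9375) + h(6.3125)].
Sum = 9.625.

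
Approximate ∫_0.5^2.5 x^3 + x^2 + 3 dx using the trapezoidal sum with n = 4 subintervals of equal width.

21.375

Δx = (2.5 − 0.5)/4 = 0.5.
f(0.5) = 3.375, f(1) = 5, f(1.5) = 8.625, f(2) = 15, f(2.5) = 24.875.
T_4 = (Δx/2)·[f(x_0) + 2f(x_1) + 2f(x_2) + 2f(x_3) + f(x_4)].
Sum = 21.375.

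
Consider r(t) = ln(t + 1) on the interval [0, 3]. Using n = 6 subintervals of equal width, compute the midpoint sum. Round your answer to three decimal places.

Δt = (3 − 0)/6 = 0.5.
Midpoints: 0.25, 0.75, 1.25, 1.75, 2.25, 2.75.
r(0.25) ≈ 0.223, r(0.75) ≈ 0.560, r(1.25) ≈ 0.811, r(1.75) ≈ 1.012, r(2.25) ≈ 1.179, r(2.75) ≈ 1.322.
Sum = Δt · [r(0.25) + r(0.75) + r(1.25) + ...].
Sum ≈ 2.553.

2.553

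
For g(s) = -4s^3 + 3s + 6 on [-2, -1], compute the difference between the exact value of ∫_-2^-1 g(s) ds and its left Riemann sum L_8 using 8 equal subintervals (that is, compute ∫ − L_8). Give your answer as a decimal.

Exact integral: ∫_-2^-1 g(s) ds = 16.5.
L_8 = 18.109375.
Error = 16.5 − 18.109375 = -1.609375.

-1.609375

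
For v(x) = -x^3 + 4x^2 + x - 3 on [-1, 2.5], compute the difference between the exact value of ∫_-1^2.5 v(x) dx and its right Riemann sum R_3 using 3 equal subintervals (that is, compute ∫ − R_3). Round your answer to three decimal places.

-5.983

Exact integral: ∫_-1^2.5 v(x) dx ≈ 4.77604.
R_3 ≈ 10.75926.
Error ≈ 4.77604 − 10.75926 ≈ -5.983.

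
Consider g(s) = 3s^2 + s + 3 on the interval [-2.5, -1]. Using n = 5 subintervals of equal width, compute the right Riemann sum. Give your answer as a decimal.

Δs = (-1 − (-2.5))/5 = 0.3.
Right endpoints: -2.2, -1.9, -1.6, -1.3, -1.
g(-2.2) = 15.32, g(-1.9) = 11.93, g(-1.6) = 9.08, g(-1.3) = 6.77, g(-1) = 5.
Sum = Δs · [g(-2.2) + g(-1.9) + g(-1.6) + g(-1.3) + g(-1)].
Sum = 14.43.

14.43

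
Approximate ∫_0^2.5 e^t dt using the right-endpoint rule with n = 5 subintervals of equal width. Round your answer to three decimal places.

14.210

Δt = (2.5 − 0)/5 = 0.5.
Right endpoints: 0.5, 1, 1.5, 2, 2.5.
f(0.5) ≈ 1.649, f(1) ≈ 2.718, f(1.5) ≈ 4.482, f(2) ≈ 7.389, f(2.5) ≈ 12.182.
Sum = Δt · [f(0.5) + f(1) + f(1.5) + f(2) + f(2.5)].
Sum ≈ 14.210.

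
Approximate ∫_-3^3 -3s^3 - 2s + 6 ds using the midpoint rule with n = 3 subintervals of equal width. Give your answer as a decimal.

Δs = (3 − (-3))/3 = 2.
Midpoints: -2, 0, 2.
f(-2) = 34, f(0) = 6, f(2) = -22.
Sum = Δs · [f(-2) + f(0) + f(2)].
Sum = 36.

36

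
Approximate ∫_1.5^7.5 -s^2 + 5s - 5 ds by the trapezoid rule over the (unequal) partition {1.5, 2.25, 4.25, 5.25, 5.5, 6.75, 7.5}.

Subinterval widths: 0.75, 2, 1, 0.25, 1.25, 0.75.
f(1.5) = 0.25, f(2.25) = 1.1875, f(4.25) = -1.8125, f(5.25) = -6.3125, f(5.5) = -7.75, f(6.75) = -16.8125, f(7.5) = -23.75.
On each subinterval the trapezoid contributes (Δs_i/2)·[f(s_{i-1}) + f(s_i)].
Sum = -36.46875.

-36.46875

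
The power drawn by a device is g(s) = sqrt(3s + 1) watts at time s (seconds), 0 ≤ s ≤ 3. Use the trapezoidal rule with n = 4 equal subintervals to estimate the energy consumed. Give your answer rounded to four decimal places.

Δs = (3 − 0)/4 = 0.75.
g(0) ≈ 1.0000, g(0.75) ≈ 1.8028, g(1.5) ≈ 2.3452, g(2.25) ≈ 2.7839, g(3) ≈ 3.1623.
T_4 = (Δs/2)·[g(s_0) + 2g(s_1) + 2g(s_2) + 2g(s_3) + g(s_4)].
Sum ≈ 6.7598.

6.7598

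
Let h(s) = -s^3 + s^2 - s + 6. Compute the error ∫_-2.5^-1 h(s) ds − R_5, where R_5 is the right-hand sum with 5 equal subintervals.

Exact integral: ∫_-2.5^-1 h(s) ds = 26.015625.
R_5 = 22.95.
Error = 26.015625 − 22.95 = 3.065625.

3.065625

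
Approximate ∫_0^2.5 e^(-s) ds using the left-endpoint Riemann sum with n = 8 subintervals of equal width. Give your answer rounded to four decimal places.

Δs = (2.5 − 0)/8 = 0.3125.
Left endpoints: 0, 0.3125, 0.625, 0.9375, 1.25, 1.5625, 1.875, 2.1875.
f(0) ≈ 1.0000, f(0.3125) ≈ 0.7316, f(0.625) ≈ 0.5353, f(0.9375) ≈ 0.3916, f(1.25) ≈ 0.2865, f(1.5625) ≈ 0.2096, f(1.875) ≈ 0.1534, f(2.1875) ≈ 0.1122.
Sum = Δs · [f(0) + f(0.3125) + f(0.625) + ...].
Sum ≈ 1.0688.

1.0688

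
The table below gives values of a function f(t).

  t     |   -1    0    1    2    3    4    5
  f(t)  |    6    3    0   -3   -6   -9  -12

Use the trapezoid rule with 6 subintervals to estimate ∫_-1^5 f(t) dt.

-18

Δt = 1.
T_6 = (1/2)·[6 + 2·3 + 2·0 + 2·(-3) + 2·(-6) + 2·(-9) + (-12)] = -18.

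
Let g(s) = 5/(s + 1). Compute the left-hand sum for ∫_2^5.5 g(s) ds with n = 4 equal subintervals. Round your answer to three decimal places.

Δs = (5.5 − 2)/4 = 0.875.
Left endpoints: 2, 2.875, 3.75, 4.625.
g(2) = 5/3, g(2.875) = 40/31, g(3.75) = 20/19, g(4.625) = 8/9.
Sum = Δs · [g(2) + g(2.875) + g(3.75) + g(4.625)].
Sum ≈ 4.286.

4.286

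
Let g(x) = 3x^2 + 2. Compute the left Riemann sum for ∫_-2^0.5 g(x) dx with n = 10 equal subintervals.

14.609375

Δx = (0.5 − (-2))/10 = 0.25.
Left endpoints: -2, -1.75, -1.5, -1.25, -1, -0.75, -0.5, -0.25, 0, 0.25.
g(-2) = 14, g(-1.75) = 11.1875, g(-1.5) = 8.75, g(-1.25) = 6.6875, g(-1) = 5, g(-0.75) = 3.6875, g(-0.5) = 2.75, g(-0.25) = 2.1875, g(0) = 2, g(0.25) = 2.1875.
Sum = Δx · [g(-2) + g(-1.75) + g(-1.5) + ...].
Sum = 14.609375.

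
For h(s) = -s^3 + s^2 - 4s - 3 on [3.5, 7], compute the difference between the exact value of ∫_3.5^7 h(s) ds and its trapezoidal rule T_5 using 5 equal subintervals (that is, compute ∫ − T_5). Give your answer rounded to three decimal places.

Exact integral: ∫_3.5^7 h(s) ds ≈ -546.69271.
T_5 = -550.90875.
Error ≈ -546.69271 − (-550.90875) ≈ 4.216.

4.216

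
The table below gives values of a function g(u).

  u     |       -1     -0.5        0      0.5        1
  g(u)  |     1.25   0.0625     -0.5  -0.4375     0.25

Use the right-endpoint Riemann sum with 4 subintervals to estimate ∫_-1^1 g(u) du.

Δu = 0.5.
Sum = 0.5·[0.0625 + (-0.5) + (-0.4375) + 0.25] = -0.3125.

-0.3125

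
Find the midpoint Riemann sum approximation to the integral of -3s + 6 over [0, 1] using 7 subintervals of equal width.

Δs = (1 − 0)/7 = 1/7.
Midpoints: 1/14, 3/14, 5/14, 0.5, 9/14, 11/14, 13/14.
f(1/14) = 81/14, f(3/14) = 75/14, f(5/14) = 69/14, f(0.5) = 4.5, f(9/14) = 57/14, f(11/14) = 51/14, f(13/14) = 45/14.
Sum = Δs · [f(1/14) + f(3/14) + f(5/14) + ...].
Sum = 4.5.

4.5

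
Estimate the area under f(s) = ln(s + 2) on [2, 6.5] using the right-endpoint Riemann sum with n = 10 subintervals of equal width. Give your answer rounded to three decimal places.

Δs = (6.5 − 2)/10 = 0.45.
Right endpoints: 2.45, 2.9, 3.35, 3.8, 4.25, 4.7, 5.15, 5.6, 6.05, 6.5.
f(2.45) ≈ 1.493, f(2.9) ≈ 1.589, f(3.35) ≈ 1.677, f(3.8) ≈ 1.758, f(4.25) ≈ 1.833, f(4.7) ≈ 1.902, f(5.15) ≈ 1.967, f(5.6) ≈ 2.028, f(6.05) ≈ 2.086, f(6.5) ≈ 2.140.
Sum = Δs · [f(2.45) + f(2.9) + f(3.35) + ...].
Sum ≈ 8.313.

8.313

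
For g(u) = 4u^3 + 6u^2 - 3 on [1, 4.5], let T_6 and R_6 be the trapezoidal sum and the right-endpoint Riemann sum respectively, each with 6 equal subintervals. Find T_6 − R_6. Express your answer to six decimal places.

-138.833333

T_6 ≈ 586.55381944.
R_6 ≈ 725.38715278.
T_6 − R_6 ≈ -138.833333.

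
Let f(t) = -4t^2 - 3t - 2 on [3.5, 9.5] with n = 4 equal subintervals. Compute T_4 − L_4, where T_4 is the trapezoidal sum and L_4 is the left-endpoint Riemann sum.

T_4 = -1224.
L_4 = -976.5.
T_4 − L_4 = -247.5.

-247.5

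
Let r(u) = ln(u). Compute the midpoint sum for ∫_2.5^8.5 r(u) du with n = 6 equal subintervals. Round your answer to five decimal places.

Δu = (8.5 − 2.5)/6 = 1.
Midpoints: 3, 4, 5, 6, 7, 8.
r(3) ≈ 1.09861, r(4) ≈ 1.38629, r(5) ≈ 1.60944, r(6) ≈ 1.79176, r(7) ≈ 1.94591, r(8) ≈ 2.07944.
Sum = Δu · [r(3) + r(4) + r(5) + ...].
Sum ≈ 9.91146.

9.91146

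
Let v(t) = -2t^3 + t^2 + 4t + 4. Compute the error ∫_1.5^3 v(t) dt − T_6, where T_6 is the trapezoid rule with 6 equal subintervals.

0.1953125

Exact integral: ∫_1.5^3 v(t) dt = -10.59375.
T_6 = -10.7890625.
Error = -10.59375 − (-10.7890625) = 0.1953125.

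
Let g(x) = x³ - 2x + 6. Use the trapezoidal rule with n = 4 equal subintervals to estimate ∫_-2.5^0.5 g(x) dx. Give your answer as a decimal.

13.40625

Δx = (0.5 − (-2.5))/4 = 0.75.
g(-2.5) = -4.625, g(-1.75) = 4.140625, g(-1) = 7, g(-0.25) = 6.484375, g(0.5) = 5.125.
T_4 = (Δx/2)·[g(x_0) + 2g(x_1) + 2g(x_2) + 2g(x_3) + g(x_4)].
Sum = 13.40625.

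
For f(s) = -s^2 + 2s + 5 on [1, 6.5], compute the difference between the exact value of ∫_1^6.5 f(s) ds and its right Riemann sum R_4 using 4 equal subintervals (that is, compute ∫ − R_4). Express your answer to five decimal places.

22.52995

Exact integral: ∫_1^6.5 f(s) ds ≈ -22.4583333.
R_4 = -44.98828125.
Error ≈ -22.4583333 − (-44.98828125) ≈ 22.52995.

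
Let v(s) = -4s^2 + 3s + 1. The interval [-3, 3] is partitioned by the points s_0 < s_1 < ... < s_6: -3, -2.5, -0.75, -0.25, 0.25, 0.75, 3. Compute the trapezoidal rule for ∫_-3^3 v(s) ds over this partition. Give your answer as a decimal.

-77.5

Subinterval widths: 0.5, 1.75, 0.5, 0.5, 0.5, 2.25.
v(-3) = -44, v(-2.5) = -31.5, v(-0.75) = -3.5, v(-0.25) = 0, v(0.25) = 1.5, v(0.75) = 1, v(3) = -26.
On each subinterval the trapezoid contributes (Δs_i/2)·[v(s_{i-1}) + v(s_i)].
Sum = -77.5.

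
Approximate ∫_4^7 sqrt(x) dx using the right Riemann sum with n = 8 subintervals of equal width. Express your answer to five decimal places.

Δx = (7 − 4)/8 = 0.375.
Right endpoints: 4.375, 4.75, 5.125, 5.5, 5.875, 6.25, 6.625, 7.
f(4.375) ≈ 2.09165, f(4.75) ≈ 2.17945, f(5.125) ≈ 2.26385, f(5.5) ≈ 2.34521, f(5.875) ≈ 2.42384, f(6.25) ≈ 2.50000, f(6.625) ≈ 2.57391, f(7) ≈ 2.64575.
Sum = Δx · [f(4.375) + f(4.75) + f(5.125) + ...].
Sum ≈ 7.13387.

7.13387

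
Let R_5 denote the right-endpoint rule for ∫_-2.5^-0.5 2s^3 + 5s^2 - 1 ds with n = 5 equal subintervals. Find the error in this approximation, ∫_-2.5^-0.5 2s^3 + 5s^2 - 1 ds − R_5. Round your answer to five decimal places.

0.01333

Exact integral: ∫_-2.5^-0.5 f(s) ds ≈ 4.3333333.
R_5 = 4.32.
Error ≈ 4.3333333 − 4.32 ≈ 0.01333.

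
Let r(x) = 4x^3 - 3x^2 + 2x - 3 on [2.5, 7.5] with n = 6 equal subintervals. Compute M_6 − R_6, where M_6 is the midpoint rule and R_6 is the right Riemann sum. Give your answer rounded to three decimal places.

M_6 ≈ 2737.25694.
R_6 ≈ 3405.48611.
M_6 − R_6 ≈ -668.229.

-668.229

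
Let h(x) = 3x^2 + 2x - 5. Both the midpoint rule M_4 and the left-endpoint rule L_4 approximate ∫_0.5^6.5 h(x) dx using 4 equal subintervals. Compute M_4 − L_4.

M_4 = 283.125.
L_4 = 189.75.
M_4 − L_4 = 93.375.

93.375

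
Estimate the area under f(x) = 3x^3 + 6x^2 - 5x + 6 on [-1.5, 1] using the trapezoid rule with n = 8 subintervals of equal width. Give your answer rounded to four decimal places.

23.9807

Δx = (1 − (-1.5))/8 = 0.3125.
f(-1.5) = 16.875, f(-1.1875) = 62975/4096, f(-0.875) = 6635/512, f(-0.5625) = 41685/4096, f(-0.25) = 7.578125, f(0.0625) = 23395/4096, f(0.375) = 2625/512, f(0.6875) = 26105/4096, f(1) = 10.
T_8 = (Δx/2)·[f(x_0) + 2f(x_1) + ... + 2f(x_{7}) + f(x_8)].
Sum ≈ 23.9807.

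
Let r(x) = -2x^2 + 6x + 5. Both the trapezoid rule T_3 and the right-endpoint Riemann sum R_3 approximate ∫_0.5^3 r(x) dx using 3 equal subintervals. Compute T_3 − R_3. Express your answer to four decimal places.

1.0417

T_3 ≈ 20.254630.
R_3 ≈ 19.212963.
T_3 − R_3 ≈ 1.0417.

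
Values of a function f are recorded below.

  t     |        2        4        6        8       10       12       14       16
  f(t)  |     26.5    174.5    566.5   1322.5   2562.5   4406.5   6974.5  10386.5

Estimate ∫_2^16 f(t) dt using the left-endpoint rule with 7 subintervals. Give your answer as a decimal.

Δt = 2.
Sum = 2·[26.5 + 174.5 + 566.5 + 1322.5 + 2562.5 + 4406.5 + 6974.5] = 32067.

32067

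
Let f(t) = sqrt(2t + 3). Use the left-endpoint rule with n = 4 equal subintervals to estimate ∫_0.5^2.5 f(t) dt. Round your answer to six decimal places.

Δt = (2.5 − 0.5)/4 = 0.5.
Left endpoints: 0.5, 1, 1.5, 2.
f(0.5) ≈ 2.000000, f(1) ≈ 2.236068, f(1.5) ≈ 2.449490, f(2) ≈ 2.645751.
Sum = Δt · [f(0.5) + f(1) + f(1.5) + f(2)].
Sum ≈ 4.665655.

4.665655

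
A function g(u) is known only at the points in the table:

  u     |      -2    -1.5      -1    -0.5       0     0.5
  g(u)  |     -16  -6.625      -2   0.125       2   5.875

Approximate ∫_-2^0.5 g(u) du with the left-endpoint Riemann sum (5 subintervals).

-11.25

Δu = 0.5.
Sum = 0.5·[(-16) + (-6.625) + (-2) + 0.125 + 2] = -11.25.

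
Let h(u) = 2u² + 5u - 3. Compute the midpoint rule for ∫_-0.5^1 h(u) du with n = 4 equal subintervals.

-1.91015625

Δu = (1 − (-0.5))/4 = 0.375.
Midpoints: -0.3125, 0.0625, 0.4375, 0.8125.
h(-0.3125) = -4.3671875, h(0.0625) = -2.6796875, h(0.4375) = -0.4296875, h(0.8125) = 2.3828125.
Sum = Δu · [h(-0.3125) + h(0.0625) + h(0.4375) + h(0.8125)].
Sum = -1.91015625.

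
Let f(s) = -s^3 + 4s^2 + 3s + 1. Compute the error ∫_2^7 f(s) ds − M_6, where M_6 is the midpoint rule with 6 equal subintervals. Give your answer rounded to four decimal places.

Exact integral: ∫_2^7 f(s) ds ≈ -77.083333.
M_6 ≈ -74.334491.
Error ≈ -77.083333 − (-74.334491) ≈ -2.7488.

-2.7488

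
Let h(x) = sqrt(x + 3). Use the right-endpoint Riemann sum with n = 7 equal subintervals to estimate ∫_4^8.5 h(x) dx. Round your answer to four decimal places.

13.8903

Δx = (8.5 − 4)/7 = 9/14.
Right endpoints: 65/14, 37/7, 83/14, 46/7, 101/14, 55/7, 8.5.
h(65/14) ≈ 2.7646, h(37/7) ≈ 2.8785, h(83/14) ≈ 2.9881, h(46/7) ≈ 3.0938, h(101/14) ≈ 3.1960, h(55/7) ≈ 3.2950, h(8.5) ≈ 3.3912.
Sum = Δx · [h(65/14) + h(37/7) + h(83/14) + ...].
Sum ≈ 13.8903.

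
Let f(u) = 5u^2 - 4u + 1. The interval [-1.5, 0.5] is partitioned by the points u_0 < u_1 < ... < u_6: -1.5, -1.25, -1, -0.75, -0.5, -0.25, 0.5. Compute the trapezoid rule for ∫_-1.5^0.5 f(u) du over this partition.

12.25

Subinterval widths: 0.25, 0.25, 0.25, 0.25, 0.25, 0.75.
f(-1.5) = 18.25, f(-1.25) = 13.8125, f(-1) = 10, f(-0.75) = 6.8125, f(-0.5) = 4.25, f(-0.25) = 2.3125, f(0.5) = 0.25.
On each subinterval the trapezoid contributes (Δu_i/2)·[f(u_{i-1}) + f(u_i)].
Sum = 12.25.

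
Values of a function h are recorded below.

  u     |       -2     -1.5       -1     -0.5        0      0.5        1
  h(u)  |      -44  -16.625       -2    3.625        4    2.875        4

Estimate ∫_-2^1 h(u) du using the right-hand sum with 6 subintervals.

Δu = 0.5.
Sum = 0.5·[(-16.625) + (-2) + 3.625 + 4 + 2.875 + 4] = -2.0625.

-2.0625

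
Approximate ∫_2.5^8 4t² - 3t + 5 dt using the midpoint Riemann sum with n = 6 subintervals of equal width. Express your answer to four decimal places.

Δt = (8 − 2.5)/6 = 11/12.
Midpoints: 71/24, 3.875, 115/24, 137/24, 6.625, 181/24.
f(71/24) = 4483/144, f(3.875) = 53.4375, f(115/24) = 11875/144, f(137/24) = 17023/144, f(6.625) = 160.6875, f(181/24) = 30223/144.
Sum = Δt · [f(71/24) + f(3.875) + f(115/24) + ...].
Sum ≈ 601.1678.

601.1678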